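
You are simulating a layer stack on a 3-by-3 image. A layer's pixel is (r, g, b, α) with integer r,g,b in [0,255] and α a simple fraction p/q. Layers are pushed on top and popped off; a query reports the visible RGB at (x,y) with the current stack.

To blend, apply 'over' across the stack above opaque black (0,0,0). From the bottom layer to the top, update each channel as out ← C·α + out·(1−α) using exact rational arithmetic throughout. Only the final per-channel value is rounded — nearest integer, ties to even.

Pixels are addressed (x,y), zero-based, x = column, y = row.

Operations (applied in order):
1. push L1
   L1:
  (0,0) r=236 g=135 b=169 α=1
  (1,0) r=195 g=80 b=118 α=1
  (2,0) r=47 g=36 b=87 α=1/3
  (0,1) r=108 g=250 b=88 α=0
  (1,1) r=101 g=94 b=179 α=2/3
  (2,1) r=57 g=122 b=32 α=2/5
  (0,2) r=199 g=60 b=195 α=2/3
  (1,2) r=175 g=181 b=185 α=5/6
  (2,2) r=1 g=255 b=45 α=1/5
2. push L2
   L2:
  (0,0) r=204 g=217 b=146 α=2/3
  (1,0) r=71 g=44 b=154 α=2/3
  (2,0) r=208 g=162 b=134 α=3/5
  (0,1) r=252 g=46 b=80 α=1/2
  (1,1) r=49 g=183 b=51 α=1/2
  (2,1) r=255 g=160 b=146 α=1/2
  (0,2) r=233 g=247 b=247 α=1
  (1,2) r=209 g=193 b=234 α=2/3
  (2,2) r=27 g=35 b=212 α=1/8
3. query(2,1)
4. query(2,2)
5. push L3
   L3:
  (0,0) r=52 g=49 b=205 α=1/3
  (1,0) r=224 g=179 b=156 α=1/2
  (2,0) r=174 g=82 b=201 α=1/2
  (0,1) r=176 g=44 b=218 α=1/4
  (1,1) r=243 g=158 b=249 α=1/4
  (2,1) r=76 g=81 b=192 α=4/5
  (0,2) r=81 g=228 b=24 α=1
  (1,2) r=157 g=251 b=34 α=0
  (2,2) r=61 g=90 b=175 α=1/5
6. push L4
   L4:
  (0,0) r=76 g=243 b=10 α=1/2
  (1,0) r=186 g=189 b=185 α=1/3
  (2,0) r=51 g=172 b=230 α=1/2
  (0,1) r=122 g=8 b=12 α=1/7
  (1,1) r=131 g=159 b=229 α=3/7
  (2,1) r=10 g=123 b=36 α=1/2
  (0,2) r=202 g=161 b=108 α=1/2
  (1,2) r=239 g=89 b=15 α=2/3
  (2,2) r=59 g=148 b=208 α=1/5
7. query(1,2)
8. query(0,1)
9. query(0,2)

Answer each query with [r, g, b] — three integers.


query (2,1) [L1,L2] — begin 0,0,0
+L1 (α=2/5) → [114/5, 244/5, 64/5]
+L2 (α=1/2) → [1389/10, 522/5, 397/5]
= [139, 104, 79]

(2,2) stack=L1,L2; from [0,0,0]:
L1 α=1/5: [1/5, 51, 9]
L2 α=1/8: [71/20, 49, 275/8]
→ [4, 49, 34]

query (1,2) [L1,L2,L3,L4] — begin 0,0,0
+L1 (α=5/6) → [875/6, 905/6, 925/6]
+L2 (α=2/3) → [3383/18, 3221/18, 3733/18]
+L3 (α=0) → [3383/18, 3221/18, 3733/18]
+L4 (α=2/3) → [11987/54, 6425/54, 4273/54]
→ [222, 119, 79]

at x=0,y=1 over L1,L2,L3,L4:
L1 α=0: [0, 0, 0]
L2 α=1/2: [126, 23, 40]
L3 α=1/4: [277/2, 113/4, 169/2]
L4 α=1/7: [953/7, 355/14, 519/7]
= [136, 25, 74]

query (0,2) [L1,L2,L3,L4] — begin 0,0,0
L1 α=2/3: [398/3, 40, 130]
L2 α=1: [233, 247, 247]
L3 α=1: [81, 228, 24]
L4 α=1/2: [283/2, 389/2, 66]
→ [142, 194, 66]


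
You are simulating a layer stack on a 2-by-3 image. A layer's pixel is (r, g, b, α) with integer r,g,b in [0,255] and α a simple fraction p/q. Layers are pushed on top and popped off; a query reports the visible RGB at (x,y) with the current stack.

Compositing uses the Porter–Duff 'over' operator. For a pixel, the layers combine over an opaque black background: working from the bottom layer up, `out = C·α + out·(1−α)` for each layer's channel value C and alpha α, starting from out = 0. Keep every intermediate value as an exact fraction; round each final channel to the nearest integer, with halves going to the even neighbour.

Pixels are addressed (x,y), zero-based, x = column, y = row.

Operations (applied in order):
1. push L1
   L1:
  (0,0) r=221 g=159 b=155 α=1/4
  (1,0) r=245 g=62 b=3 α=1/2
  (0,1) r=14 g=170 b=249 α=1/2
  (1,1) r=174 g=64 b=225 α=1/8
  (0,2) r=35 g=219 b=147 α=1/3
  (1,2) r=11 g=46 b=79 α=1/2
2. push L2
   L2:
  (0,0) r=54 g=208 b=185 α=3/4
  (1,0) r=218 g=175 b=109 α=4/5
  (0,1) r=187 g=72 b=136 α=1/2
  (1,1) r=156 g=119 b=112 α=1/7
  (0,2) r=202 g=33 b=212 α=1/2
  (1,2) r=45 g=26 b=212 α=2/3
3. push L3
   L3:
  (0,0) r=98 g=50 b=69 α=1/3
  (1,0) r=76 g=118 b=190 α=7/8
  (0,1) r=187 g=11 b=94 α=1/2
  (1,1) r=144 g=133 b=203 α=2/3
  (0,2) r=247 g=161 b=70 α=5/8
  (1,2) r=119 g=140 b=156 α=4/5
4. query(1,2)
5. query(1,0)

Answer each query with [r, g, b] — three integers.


query (1,2) [L1,L2,L3] — begin 0,0,0
after L1 α=1/2: [11/2, 23, 79/2]
after L2 α=2/3: [191/6, 25, 309/2]
after L3 α=4/5: [3047/30, 117, 1557/10]
= [102, 117, 156]

(1,0) stack=L1,L2,L3; from [0,0,0]:
+L1 (α=1/2) → [245/2, 31, 3/2]
+L2 (α=4/5) → [1989/10, 731/5, 175/2]
+L3 (α=7/8) → [7309/80, 4861/40, 2835/16]
rounded: [91, 122, 177]


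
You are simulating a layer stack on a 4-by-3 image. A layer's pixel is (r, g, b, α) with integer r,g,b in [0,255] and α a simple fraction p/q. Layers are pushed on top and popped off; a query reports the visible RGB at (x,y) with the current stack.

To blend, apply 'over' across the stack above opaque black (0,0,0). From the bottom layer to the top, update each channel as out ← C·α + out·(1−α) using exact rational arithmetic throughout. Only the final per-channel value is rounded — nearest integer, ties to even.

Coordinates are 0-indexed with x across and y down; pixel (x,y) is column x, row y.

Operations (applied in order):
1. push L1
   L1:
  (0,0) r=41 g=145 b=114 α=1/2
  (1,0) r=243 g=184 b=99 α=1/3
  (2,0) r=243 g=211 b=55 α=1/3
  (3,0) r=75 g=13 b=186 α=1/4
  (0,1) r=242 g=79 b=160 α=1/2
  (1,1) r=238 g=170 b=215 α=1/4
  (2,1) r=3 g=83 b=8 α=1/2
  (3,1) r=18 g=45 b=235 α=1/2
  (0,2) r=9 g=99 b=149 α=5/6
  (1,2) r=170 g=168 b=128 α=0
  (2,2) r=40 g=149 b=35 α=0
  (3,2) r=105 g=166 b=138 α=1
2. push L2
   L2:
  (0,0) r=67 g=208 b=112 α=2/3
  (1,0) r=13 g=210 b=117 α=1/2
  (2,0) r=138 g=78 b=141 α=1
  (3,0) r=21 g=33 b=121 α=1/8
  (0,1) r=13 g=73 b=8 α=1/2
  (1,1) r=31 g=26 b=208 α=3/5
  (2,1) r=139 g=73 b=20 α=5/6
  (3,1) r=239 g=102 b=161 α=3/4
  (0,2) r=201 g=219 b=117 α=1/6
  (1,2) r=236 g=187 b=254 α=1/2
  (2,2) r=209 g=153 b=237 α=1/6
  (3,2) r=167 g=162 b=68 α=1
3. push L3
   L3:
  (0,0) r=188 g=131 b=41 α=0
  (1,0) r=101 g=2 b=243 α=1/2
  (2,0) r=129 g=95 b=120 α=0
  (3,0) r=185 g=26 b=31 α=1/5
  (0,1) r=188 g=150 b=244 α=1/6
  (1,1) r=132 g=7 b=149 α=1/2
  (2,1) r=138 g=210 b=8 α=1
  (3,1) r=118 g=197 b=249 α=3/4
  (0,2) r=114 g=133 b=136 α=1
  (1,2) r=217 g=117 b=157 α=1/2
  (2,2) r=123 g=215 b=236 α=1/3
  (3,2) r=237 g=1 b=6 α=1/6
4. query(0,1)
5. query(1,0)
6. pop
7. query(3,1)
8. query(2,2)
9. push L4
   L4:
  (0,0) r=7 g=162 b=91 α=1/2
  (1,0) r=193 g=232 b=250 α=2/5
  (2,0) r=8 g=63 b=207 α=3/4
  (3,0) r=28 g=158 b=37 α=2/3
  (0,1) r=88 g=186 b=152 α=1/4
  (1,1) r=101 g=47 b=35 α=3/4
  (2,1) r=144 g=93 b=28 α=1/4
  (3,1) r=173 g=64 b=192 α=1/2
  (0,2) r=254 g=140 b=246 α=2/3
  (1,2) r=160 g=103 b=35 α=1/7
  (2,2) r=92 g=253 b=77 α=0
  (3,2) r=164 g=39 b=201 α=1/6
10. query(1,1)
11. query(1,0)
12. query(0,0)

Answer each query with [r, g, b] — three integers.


query (0,1) [L1,L2,L3] — begin 0,0,0
+L1 (α=1/2) → [121, 79/2, 80]
+L2 (α=1/2) → [67, 225/4, 44]
+L3 (α=1/6) → [523/6, 575/8, 232/3]
→ [87, 72, 77]

(1,0) stack=L1,L2,L3; from [0,0,0]:
after L1 α=1/3: [81, 184/3, 33]
after L2 α=1/2: [47, 407/3, 75]
after L3 α=1/2: [74, 413/6, 159]
→ [74, 69, 159]

at x=3,y=1 over L1,L2:
L1 α=1/2: [9, 45/2, 235/2]
L2 α=3/4: [363/2, 657/8, 1201/8]
rounded: [182, 82, 150]

query (2,2) [L1,L2] — begin 0,0,0
L1 α=0: [0, 0, 0]
L2 α=1/6: [209/6, 51/2, 79/2]
→ [35, 26, 40]

at x=1,y=1 over L1,L2,L4:
L1 α=1/4: [119/2, 85/2, 215/4]
L2 α=3/5: [212/5, 163/5, 1463/10]
L4 α=3/4: [1727/20, 217/5, 2513/40]
→ [86, 43, 63]

at x=1,y=0 over L1,L2,L4:
after L1 α=1/3: [81, 184/3, 33]
after L2 α=1/2: [47, 407/3, 75]
after L4 α=2/5: [527/5, 871/5, 145]
= [105, 174, 145]

at x=0,y=0 over L1,L2,L4:
L1 α=1/2: [41/2, 145/2, 57]
L2 α=2/3: [103/2, 977/6, 281/3]
L4 α=1/2: [117/4, 1949/12, 277/3]
= [29, 162, 92]


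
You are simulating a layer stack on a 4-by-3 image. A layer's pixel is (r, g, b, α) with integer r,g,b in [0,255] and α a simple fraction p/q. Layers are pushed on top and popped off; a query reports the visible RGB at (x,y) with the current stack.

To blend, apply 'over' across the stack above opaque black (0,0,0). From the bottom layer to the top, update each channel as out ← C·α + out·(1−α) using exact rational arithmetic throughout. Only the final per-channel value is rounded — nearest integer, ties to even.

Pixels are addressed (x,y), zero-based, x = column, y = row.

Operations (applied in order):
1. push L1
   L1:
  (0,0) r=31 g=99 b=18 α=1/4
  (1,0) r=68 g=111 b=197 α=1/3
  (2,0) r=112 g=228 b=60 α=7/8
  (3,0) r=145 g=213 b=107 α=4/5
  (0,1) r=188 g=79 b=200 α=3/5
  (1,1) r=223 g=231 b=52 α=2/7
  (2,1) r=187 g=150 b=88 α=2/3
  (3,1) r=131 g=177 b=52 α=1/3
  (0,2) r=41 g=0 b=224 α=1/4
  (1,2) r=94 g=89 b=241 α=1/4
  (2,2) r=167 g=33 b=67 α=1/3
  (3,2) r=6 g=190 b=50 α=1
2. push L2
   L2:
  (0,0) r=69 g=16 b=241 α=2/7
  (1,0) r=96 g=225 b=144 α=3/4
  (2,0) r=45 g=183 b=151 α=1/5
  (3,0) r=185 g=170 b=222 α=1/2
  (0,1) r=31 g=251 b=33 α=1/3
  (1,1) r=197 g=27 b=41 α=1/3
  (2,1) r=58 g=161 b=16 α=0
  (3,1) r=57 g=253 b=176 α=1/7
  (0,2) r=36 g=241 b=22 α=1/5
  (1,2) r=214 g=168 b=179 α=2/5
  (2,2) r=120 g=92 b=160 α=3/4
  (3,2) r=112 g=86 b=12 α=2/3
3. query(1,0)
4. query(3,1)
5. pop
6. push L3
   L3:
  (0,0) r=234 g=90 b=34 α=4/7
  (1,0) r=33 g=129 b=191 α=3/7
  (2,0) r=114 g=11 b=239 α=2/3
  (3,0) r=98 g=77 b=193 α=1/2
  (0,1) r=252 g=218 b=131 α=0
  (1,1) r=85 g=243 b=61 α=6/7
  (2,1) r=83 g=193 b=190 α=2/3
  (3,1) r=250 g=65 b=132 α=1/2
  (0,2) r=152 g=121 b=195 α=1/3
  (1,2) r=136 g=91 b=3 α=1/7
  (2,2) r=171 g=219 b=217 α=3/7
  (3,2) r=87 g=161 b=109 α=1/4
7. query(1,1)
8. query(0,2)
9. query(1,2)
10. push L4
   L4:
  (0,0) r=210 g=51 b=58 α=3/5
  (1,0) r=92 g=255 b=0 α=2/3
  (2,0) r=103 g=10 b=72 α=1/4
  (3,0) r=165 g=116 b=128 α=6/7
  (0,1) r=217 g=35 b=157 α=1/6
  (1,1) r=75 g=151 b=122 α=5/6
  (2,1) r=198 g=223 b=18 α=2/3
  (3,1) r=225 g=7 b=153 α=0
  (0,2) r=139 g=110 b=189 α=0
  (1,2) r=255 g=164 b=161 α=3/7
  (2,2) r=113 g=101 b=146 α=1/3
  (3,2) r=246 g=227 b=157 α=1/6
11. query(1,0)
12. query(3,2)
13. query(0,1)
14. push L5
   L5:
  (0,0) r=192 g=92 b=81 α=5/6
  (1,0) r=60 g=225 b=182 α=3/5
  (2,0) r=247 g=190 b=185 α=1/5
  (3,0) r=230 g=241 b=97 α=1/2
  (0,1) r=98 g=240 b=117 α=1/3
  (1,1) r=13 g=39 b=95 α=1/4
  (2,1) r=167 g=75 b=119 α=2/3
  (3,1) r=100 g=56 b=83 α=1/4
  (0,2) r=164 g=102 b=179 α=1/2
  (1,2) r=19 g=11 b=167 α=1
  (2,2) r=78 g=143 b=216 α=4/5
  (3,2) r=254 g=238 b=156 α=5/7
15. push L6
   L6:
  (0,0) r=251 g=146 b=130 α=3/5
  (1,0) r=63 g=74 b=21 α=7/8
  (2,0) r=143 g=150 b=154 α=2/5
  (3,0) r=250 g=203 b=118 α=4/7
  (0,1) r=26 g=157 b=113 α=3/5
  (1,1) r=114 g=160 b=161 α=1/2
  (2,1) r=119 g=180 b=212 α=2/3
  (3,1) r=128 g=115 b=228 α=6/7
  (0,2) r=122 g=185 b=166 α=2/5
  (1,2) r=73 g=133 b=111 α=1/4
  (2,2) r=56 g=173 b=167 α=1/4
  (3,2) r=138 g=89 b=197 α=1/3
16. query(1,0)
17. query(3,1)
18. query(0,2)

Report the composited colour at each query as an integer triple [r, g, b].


at x=1,y=0 over L1,L2:
after L1 α=1/3: [68/3, 37, 197/3]
after L2 α=3/4: [233/3, 178, 1493/12]
rounded: [78, 178, 124]

query (3,1) [L1,L2] — begin 0,0,0
after L1 α=1/3: [131/3, 59, 52/3]
after L2 α=1/7: [319/7, 607/7, 40]
→ [46, 87, 40]

at x=1,y=1 over L1,L3:
+L1 (α=2/7) → [446/7, 66, 104/7]
+L3 (α=6/7) → [4016/49, 1524/7, 2666/49]
rounded: [82, 218, 54]

(0,2) stack=L1,L3; from [0,0,0]:
L1 α=1/4: [41/4, 0, 56]
L3 α=1/3: [115/2, 121/3, 307/3]
rounded: [58, 40, 102]

at x=1,y=2 over L1,L3:
+L1 (α=1/4) → [47/2, 89/4, 241/4]
+L3 (α=1/7) → [277/7, 449/14, 729/14]
rounded: [40, 32, 52]

(1,0) stack=L1,L3,L4; from [0,0,0]:
+L1 (α=1/3) → [68/3, 37, 197/3]
+L3 (α=3/7) → [569/21, 535/7, 2507/21]
+L4 (α=2/3) → [4433/63, 4105/21, 2507/63]
= [70, 195, 40]

query (3,2) [L1,L3,L4] — begin 0,0,0
+L1 (α=1) → [6, 190, 50]
+L3 (α=1/4) → [105/4, 731/4, 259/4]
+L4 (α=1/6) → [503/8, 1521/8, 641/8]
rounded: [63, 190, 80]

query (0,1) [L1,L3,L4] — begin 0,0,0
L1 α=3/5: [564/5, 237/5, 120]
L3 α=0: [564/5, 237/5, 120]
L4 α=1/6: [781/6, 136/3, 757/6]
= [130, 45, 126]

at x=1,y=0 over L1,L3,L4,L5,L6:
L1 α=1/3: [68/3, 37, 197/3]
L3 α=3/7: [569/21, 535/7, 2507/21]
L4 α=2/3: [4433/63, 4105/21, 2507/63]
L5 α=3/5: [20206/315, 4477/21, 39412/315]
L6 α=7/8: [159121/2520, 15355/168, 85717/2520]
rounded: [63, 91, 34]

(3,1) stack=L1,L3,L4,L5,L6; from [0,0,0]:
after L1 α=1/3: [131/3, 59, 52/3]
after L3 α=1/2: [881/6, 62, 224/3]
after L4 α=0: [881/6, 62, 224/3]
after L5 α=1/4: [1081/8, 121/2, 307/4]
after L6 α=6/7: [7225/56, 1501/14, 5779/28]
rounded: [129, 107, 206]

at x=0,y=2 over L1,L3,L4,L5,L6:
+L1 (α=1/4) → [41/4, 0, 56]
+L3 (α=1/3) → [115/2, 121/3, 307/3]
+L4 (α=0) → [115/2, 121/3, 307/3]
+L5 (α=1/2) → [443/4, 427/6, 422/3]
+L6 (α=2/5) → [461/4, 1167/10, 754/5]
= [115, 117, 151]


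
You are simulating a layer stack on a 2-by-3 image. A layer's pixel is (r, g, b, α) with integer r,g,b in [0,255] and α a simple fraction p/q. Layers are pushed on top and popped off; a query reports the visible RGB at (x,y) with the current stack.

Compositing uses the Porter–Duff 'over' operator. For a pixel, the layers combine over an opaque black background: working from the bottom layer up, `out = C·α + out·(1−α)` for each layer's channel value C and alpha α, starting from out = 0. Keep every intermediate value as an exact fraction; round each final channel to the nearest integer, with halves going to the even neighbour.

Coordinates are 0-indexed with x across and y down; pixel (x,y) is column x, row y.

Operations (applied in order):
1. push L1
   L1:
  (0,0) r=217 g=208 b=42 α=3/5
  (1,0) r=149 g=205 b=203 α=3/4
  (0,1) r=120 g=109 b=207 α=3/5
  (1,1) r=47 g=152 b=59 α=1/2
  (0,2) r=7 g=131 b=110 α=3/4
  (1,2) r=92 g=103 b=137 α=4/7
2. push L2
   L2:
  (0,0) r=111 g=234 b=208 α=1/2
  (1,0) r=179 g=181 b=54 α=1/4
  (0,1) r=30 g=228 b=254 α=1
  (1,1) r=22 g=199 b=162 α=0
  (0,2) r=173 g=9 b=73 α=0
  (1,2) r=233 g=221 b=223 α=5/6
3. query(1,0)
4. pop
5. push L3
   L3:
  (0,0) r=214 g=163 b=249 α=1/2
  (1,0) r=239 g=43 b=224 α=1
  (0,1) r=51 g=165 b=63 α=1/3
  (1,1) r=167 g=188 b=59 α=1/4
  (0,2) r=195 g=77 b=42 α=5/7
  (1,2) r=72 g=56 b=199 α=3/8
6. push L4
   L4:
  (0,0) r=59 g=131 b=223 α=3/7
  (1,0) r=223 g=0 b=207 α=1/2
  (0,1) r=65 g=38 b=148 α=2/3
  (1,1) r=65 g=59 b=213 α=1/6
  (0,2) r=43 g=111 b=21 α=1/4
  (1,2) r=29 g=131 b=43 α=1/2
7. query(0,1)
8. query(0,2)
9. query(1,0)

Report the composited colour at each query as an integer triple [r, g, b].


query (1,0) [L1,L2] — begin 0,0,0
+L1 (α=3/4) → [447/4, 615/4, 609/4]
+L2 (α=1/4) → [2057/16, 2569/16, 2043/16]
= [129, 161, 128]

at x=0,y=1 over L1,L3,L4:
L1 α=3/5: [72, 327/5, 621/5]
L3 α=1/3: [65, 493/5, 519/5]
L4 α=2/3: [65, 291/5, 1999/15]
= [65, 58, 133]

query (0,2) [L1,L3,L4] — begin 0,0,0
after L1 α=3/4: [21/4, 393/4, 165/2]
after L3 α=5/7: [1971/14, 1163/14, 375/7]
after L4 α=1/4: [6515/56, 5043/56, 318/7]
= [116, 90, 45]

at x=1,y=0 over L1,L3,L4:
L1 α=3/4: [447/4, 615/4, 609/4]
L3 α=1: [239, 43, 224]
L4 α=1/2: [231, 43/2, 431/2]
→ [231, 22, 216]


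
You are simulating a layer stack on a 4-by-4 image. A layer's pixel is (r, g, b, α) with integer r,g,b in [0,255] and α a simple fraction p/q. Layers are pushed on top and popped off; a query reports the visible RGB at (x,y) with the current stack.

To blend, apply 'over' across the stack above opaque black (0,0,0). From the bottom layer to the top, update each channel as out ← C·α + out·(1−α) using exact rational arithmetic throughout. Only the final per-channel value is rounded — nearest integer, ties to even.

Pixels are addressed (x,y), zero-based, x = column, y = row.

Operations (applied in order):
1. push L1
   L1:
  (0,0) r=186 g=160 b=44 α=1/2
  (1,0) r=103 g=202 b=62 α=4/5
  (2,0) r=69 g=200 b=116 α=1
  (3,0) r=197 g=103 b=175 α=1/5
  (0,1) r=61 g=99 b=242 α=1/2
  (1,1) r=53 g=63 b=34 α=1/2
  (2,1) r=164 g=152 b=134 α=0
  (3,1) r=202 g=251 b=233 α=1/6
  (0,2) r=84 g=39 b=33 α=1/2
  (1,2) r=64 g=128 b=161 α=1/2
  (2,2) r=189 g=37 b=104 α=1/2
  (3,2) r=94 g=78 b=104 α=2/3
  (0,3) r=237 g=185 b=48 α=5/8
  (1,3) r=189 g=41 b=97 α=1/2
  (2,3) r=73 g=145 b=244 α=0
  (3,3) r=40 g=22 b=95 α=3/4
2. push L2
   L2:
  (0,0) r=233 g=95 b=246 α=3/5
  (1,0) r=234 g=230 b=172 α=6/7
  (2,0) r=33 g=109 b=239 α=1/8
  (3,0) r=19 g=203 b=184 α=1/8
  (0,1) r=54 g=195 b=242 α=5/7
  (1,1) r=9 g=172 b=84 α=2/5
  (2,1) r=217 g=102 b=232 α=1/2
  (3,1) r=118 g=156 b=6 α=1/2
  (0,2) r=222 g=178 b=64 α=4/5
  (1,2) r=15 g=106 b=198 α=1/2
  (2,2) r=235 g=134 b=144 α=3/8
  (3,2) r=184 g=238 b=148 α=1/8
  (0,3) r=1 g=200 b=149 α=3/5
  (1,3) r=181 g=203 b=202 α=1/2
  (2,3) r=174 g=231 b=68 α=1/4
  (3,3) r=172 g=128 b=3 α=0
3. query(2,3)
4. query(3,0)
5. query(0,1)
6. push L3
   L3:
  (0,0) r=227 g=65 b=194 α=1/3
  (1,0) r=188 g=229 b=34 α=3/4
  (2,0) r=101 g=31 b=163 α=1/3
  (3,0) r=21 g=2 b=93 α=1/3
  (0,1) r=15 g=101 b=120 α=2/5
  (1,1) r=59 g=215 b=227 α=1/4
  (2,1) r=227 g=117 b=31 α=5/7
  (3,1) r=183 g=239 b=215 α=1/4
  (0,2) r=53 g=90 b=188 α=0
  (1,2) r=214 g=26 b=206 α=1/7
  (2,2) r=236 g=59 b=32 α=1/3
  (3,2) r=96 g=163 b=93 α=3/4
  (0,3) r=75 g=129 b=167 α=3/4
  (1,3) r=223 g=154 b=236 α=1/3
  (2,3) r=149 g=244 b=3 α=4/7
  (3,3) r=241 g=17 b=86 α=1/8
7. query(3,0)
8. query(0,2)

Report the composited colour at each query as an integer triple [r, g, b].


(2,3) stack=L1,L2; from [0,0,0]:
L1 α=0: [0, 0, 0]
L2 α=1/4: [87/2, 231/4, 17]
= [44, 58, 17]

(3,0) stack=L1,L2; from [0,0,0]:
L1 α=1/5: [197/5, 103/5, 35]
L2 α=1/8: [737/20, 217/5, 429/8]
= [37, 43, 54]

at x=0,y=1 over L1,L2:
after L1 α=1/2: [61/2, 99/2, 121]
after L2 α=5/7: [331/7, 1074/7, 1452/7]
= [47, 153, 207]

query (3,0) [L1,L2,L3] — begin 0,0,0
+L1 (α=1/5) → [197/5, 103/5, 35]
+L2 (α=1/8) → [737/20, 217/5, 429/8]
+L3 (α=1/3) → [947/30, 148/5, 267/4]
= [32, 30, 67]

at x=0,y=2 over L1,L2,L3:
L1 α=1/2: [42, 39/2, 33/2]
L2 α=4/5: [186, 1463/10, 109/2]
L3 α=0: [186, 1463/10, 109/2]
= [186, 146, 54]


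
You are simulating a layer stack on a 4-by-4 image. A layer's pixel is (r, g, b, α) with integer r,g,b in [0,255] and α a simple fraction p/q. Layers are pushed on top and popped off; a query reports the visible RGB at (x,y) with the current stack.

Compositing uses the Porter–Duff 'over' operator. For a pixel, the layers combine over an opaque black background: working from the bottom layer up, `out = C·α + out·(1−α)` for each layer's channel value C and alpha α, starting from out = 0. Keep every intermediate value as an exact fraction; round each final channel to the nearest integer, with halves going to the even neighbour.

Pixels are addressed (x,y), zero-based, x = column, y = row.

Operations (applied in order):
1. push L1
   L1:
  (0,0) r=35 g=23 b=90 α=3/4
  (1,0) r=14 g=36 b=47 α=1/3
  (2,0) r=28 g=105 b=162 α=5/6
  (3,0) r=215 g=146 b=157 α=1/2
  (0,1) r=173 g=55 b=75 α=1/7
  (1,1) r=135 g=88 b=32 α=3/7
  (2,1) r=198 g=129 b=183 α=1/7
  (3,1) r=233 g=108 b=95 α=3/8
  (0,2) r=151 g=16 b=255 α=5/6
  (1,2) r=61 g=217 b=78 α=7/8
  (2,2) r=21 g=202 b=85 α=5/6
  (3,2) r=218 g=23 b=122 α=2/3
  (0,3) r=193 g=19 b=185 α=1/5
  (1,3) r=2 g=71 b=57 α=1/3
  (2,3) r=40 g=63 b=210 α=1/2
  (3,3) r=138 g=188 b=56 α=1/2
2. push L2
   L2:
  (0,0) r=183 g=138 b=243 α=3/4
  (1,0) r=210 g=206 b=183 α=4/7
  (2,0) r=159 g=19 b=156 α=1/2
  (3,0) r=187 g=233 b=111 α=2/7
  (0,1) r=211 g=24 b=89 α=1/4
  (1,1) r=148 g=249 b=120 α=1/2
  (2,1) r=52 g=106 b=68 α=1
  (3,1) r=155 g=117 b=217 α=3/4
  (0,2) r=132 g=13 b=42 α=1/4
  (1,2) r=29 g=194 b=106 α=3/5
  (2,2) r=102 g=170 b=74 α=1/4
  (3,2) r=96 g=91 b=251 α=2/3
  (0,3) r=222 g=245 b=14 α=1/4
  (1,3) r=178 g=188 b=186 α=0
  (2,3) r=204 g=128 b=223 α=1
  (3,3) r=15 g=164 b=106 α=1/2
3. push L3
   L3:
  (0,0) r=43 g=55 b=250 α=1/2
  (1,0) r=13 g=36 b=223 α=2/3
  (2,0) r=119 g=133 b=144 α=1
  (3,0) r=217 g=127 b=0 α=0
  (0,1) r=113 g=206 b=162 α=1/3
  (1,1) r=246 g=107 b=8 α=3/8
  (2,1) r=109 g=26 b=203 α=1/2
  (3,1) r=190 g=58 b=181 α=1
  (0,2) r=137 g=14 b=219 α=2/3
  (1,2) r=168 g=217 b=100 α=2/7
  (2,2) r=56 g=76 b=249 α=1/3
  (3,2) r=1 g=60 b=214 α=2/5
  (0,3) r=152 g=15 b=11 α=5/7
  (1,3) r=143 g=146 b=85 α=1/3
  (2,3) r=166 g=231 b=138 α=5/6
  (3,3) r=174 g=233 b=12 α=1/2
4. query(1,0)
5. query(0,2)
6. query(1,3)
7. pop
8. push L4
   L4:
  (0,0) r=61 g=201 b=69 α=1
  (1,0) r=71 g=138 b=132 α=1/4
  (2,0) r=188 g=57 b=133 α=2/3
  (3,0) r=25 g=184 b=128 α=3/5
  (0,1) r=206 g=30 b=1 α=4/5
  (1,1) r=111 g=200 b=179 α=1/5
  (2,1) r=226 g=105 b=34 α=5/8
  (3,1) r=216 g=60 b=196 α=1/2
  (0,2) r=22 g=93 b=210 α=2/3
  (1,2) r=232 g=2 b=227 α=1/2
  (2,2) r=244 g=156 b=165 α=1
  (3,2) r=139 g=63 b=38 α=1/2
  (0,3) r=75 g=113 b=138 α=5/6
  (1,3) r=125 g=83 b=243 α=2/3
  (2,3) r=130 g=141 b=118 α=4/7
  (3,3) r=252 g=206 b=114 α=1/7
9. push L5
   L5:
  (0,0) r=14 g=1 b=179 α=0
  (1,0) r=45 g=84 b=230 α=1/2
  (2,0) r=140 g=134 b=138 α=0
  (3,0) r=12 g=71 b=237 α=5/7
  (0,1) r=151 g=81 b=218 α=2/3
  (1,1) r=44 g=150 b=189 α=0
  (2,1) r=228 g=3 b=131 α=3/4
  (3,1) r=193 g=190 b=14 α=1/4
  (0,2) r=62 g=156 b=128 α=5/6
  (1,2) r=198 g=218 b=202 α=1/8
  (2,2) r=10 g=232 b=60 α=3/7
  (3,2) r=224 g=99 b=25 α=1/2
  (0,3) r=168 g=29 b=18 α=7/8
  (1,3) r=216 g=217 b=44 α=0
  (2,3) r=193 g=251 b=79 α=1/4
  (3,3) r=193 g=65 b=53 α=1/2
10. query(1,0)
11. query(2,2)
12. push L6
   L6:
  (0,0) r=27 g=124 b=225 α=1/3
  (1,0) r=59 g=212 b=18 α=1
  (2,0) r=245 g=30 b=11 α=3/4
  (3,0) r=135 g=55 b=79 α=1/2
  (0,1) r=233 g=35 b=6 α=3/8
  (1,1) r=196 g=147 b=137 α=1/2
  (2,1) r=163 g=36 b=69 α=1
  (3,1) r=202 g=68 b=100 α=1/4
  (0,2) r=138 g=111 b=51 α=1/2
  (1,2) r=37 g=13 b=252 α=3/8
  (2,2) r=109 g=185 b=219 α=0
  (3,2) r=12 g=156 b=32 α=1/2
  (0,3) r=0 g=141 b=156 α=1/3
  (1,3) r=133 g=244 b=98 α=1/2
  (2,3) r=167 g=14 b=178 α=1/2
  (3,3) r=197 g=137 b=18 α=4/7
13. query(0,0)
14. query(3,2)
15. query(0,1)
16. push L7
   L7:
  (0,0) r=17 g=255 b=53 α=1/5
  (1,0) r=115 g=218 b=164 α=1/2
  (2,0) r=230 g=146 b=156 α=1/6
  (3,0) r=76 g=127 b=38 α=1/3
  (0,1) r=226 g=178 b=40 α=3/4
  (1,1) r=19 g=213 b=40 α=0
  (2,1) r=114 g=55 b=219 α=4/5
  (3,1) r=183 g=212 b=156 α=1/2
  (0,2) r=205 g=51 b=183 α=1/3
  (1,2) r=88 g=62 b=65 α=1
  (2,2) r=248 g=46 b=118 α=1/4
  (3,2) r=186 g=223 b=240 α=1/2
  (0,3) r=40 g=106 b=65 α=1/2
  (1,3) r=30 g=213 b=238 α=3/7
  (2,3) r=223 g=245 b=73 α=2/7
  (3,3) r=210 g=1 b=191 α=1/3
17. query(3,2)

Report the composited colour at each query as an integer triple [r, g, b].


(1,0) stack=L1,L2,L3; from [0,0,0]:
L1 α=1/3: [14/3, 12, 47/3]
L2 α=4/7: [122, 860/7, 779/7]
L3 α=2/3: [148/3, 1364/21, 3901/21]
→ [49, 65, 186]

query (0,2) [L1,L2,L3] — begin 0,0,0
after L1 α=5/6: [755/6, 40/3, 425/2]
after L2 α=1/4: [1019/8, 53/4, 1359/8]
after L3 α=2/3: [3211/24, 55/4, 1621/8]
= [134, 14, 203]

at x=1,y=3 over L1,L2,L3:
+L1 (α=1/3) → [2/3, 71/3, 19]
+L2 (α=0) → [2/3, 71/3, 19]
+L3 (α=1/3) → [433/9, 580/9, 41]
→ [48, 64, 41]

(1,0) stack=L1,L2,L4,L5; from [0,0,0]:
+L1 (α=1/3) → [14/3, 12, 47/3]
+L2 (α=4/7) → [122, 860/7, 779/7]
+L4 (α=1/4) → [437/4, 1773/14, 3261/28]
+L5 (α=1/2) → [617/8, 2949/28, 9701/56]
rounded: [77, 105, 173]

(2,2) stack=L1,L2,L4,L5; from [0,0,0]:
+L1 (α=5/6) → [35/2, 505/3, 425/6]
+L2 (α=1/4) → [309/8, 675/4, 573/8]
+L4 (α=1) → [244, 156, 165]
+L5 (α=3/7) → [1006/7, 1320/7, 120]
= [144, 189, 120]

at x=0,y=0 over L1,L2,L4,L5,L6:
+L1 (α=3/4) → [105/4, 69/4, 135/2]
+L2 (α=3/4) → [2301/16, 1725/16, 1593/8]
+L4 (α=1) → [61, 201, 69]
+L5 (α=0) → [61, 201, 69]
+L6 (α=1/3) → [149/3, 526/3, 121]
→ [50, 175, 121]

at x=3,y=2 over L1,L2,L4,L5,L6:
after L1 α=2/3: [436/3, 46/3, 244/3]
after L2 α=2/3: [1012/9, 592/9, 1750/9]
after L4 α=1/2: [2263/18, 1159/18, 1046/9]
after L5 α=1/2: [6295/36, 2941/36, 1271/18]
after L6 α=1/2: [6727/72, 8557/72, 1847/36]
= [93, 119, 51]

at x=0,y=1 over L1,L2,L4,L5,L6:
+L1 (α=1/7) → [173/7, 55/7, 75/7]
+L2 (α=1/4) → [499/7, 333/28, 212/7]
+L4 (α=4/5) → [6267/35, 3693/140, 48/7]
+L5 (α=2/3) → [16837/105, 8791/140, 3100/21]
+L6 (α=3/8) → [7879/42, 11731/224, 7939/84]
= [188, 52, 95]

query (3,2) [L1,L2,L4,L5,L6,L7] — begin 0,0,0
+L1 (α=2/3) → [436/3, 46/3, 244/3]
+L2 (α=2/3) → [1012/9, 592/9, 1750/9]
+L4 (α=1/2) → [2263/18, 1159/18, 1046/9]
+L5 (α=1/2) → [6295/36, 2941/36, 1271/18]
+L6 (α=1/2) → [6727/72, 8557/72, 1847/36]
+L7 (α=1/2) → [20119/144, 24613/144, 10487/72]
rounded: [140, 171, 146]


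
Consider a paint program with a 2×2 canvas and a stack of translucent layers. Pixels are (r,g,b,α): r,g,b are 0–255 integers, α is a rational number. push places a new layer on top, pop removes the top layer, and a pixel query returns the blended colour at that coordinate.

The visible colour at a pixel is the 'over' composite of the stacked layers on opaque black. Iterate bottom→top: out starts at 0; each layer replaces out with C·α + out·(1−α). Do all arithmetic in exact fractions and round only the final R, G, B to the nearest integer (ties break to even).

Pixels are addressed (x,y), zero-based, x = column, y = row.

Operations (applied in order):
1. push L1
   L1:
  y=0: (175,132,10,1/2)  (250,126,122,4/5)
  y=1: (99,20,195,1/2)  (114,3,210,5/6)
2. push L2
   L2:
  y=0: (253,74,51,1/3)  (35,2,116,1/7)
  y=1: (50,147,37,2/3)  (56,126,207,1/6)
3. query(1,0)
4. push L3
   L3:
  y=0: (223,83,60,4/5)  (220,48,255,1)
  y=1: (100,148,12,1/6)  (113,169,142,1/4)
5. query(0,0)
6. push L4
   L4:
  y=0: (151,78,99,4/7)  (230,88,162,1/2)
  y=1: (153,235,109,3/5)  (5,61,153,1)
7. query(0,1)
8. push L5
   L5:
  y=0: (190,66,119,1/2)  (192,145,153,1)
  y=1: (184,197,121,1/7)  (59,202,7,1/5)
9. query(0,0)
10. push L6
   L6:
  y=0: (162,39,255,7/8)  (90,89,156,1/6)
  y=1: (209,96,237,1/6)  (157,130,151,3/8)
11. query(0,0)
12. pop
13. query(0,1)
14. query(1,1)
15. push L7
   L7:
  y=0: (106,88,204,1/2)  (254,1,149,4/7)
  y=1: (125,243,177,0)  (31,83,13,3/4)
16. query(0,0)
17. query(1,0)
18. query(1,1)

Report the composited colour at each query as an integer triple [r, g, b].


query (1,0) [L1,L2] — begin 0,0,0
after L1 α=4/5: [200, 504/5, 488/5]
after L2 α=1/7: [1235/7, 3034/35, 3508/35]
→ [176, 87, 100]

at x=0,y=0 over L1,L2,L3:
after L1 α=1/2: [175/2, 66, 5]
after L2 α=1/3: [428/3, 206/3, 61/3]
after L3 α=4/5: [3104/15, 1202/15, 781/15]
rounded: [207, 80, 52]

(0,1) stack=L1,L2,L3,L4; from [0,0,0]:
L1 α=1/2: [99/2, 10, 195/2]
L2 α=2/3: [299/6, 304/3, 343/6]
L3 α=1/6: [2095/36, 982/9, 1787/36]
L4 α=3/5: [10357/90, 8309/45, 7673/90]
= [115, 185, 85]

(0,0) stack=L1,L2,L3,L4,L5; from [0,0,0]:
after L1 α=1/2: [175/2, 66, 5]
after L2 α=1/3: [428/3, 206/3, 61/3]
after L3 α=4/5: [3104/15, 1202/15, 781/15]
after L4 α=4/7: [6124/35, 2762/35, 2761/35]
after L5 α=1/2: [6387/35, 2536/35, 3463/35]
= [182, 72, 99]

query (0,0) [L1,L2,L3,L4,L5,L6] — begin 0,0,0
after L1 α=1/2: [175/2, 66, 5]
after L2 α=1/3: [428/3, 206/3, 61/3]
after L3 α=4/5: [3104/15, 1202/15, 781/15]
after L4 α=4/7: [6124/35, 2762/35, 2761/35]
after L5 α=1/2: [6387/35, 2536/35, 3463/35]
after L6 α=7/8: [46077/280, 12091/280, 32969/140]
→ [165, 43, 235]

query (0,1) [L1,L2,L3,L4,L5] — begin 0,0,0
+L1 (α=1/2) → [99/2, 10, 195/2]
+L2 (α=2/3) → [299/6, 304/3, 343/6]
+L3 (α=1/6) → [2095/36, 982/9, 1787/36]
+L4 (α=3/5) → [10357/90, 8309/45, 7673/90]
+L5 (α=1/7) → [13117/105, 19573/105, 9488/105]
rounded: [125, 186, 90]

at x=1,y=1 over L1,L2,L3,L4,L5:
L1 α=5/6: [95, 5/2, 175]
L2 α=1/6: [177/2, 277/12, 541/3]
L3 α=1/4: [757/8, 953/16, 683/4]
L4 α=1: [5, 61, 153]
L5 α=1/5: [79/5, 446/5, 619/5]
= [16, 89, 124]

query (0,0) [L1,L2,L3,L4,L5,L7] — begin 0,0,0
after L1 α=1/2: [175/2, 66, 5]
after L2 α=1/3: [428/3, 206/3, 61/3]
after L3 α=4/5: [3104/15, 1202/15, 781/15]
after L4 α=4/7: [6124/35, 2762/35, 2761/35]
after L5 α=1/2: [6387/35, 2536/35, 3463/35]
after L7 α=1/2: [10097/70, 2808/35, 10603/70]
→ [144, 80, 151]

query (1,0) [L1,L2,L3,L4,L5,L7] — begin 0,0,0
after L1 α=4/5: [200, 504/5, 488/5]
after L2 α=1/7: [1235/7, 3034/35, 3508/35]
after L3 α=1: [220, 48, 255]
after L4 α=1/2: [225, 68, 417/2]
after L5 α=1: [192, 145, 153]
after L7 α=4/7: [1592/7, 439/7, 1055/7]
= [227, 63, 151]

(1,1) stack=L1,L2,L3,L4,L5,L7; from [0,0,0]:
L1 α=5/6: [95, 5/2, 175]
L2 α=1/6: [177/2, 277/12, 541/3]
L3 α=1/4: [757/8, 953/16, 683/4]
L4 α=1: [5, 61, 153]
L5 α=1/5: [79/5, 446/5, 619/5]
L7 α=3/4: [136/5, 1691/20, 407/10]
= [27, 85, 41]


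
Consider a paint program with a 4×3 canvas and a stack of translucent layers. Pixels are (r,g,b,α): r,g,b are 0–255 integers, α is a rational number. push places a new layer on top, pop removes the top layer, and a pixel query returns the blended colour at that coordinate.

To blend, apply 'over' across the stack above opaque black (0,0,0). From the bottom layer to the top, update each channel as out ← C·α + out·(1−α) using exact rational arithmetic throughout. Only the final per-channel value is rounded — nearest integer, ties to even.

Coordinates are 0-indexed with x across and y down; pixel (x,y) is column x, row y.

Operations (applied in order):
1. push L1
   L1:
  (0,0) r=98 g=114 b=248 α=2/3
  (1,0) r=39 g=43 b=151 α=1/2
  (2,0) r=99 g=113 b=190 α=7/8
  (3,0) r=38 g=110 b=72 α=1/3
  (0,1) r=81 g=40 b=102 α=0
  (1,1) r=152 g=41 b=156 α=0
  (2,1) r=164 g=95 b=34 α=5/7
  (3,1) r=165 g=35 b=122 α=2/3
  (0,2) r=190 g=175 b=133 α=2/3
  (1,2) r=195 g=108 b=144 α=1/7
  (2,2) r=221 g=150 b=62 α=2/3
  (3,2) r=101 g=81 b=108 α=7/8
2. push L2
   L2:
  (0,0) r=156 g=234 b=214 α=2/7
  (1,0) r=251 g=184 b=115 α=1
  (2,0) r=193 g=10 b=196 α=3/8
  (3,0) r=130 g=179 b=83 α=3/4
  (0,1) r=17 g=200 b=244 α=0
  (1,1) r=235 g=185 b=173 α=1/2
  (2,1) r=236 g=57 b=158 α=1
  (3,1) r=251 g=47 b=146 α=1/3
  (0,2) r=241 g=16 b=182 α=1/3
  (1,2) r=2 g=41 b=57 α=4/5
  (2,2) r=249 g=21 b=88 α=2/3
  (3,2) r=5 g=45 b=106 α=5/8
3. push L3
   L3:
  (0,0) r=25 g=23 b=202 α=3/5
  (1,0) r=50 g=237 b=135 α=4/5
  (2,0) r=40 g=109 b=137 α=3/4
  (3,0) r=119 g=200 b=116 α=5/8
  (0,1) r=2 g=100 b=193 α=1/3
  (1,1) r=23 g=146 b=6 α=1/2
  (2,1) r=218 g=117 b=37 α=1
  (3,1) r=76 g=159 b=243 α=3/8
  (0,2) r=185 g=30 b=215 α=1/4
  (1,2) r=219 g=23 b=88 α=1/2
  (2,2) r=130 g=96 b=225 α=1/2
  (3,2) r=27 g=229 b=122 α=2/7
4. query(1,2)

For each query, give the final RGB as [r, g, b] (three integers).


at x=1,y=2 over L1,L2,L3:
L1 α=1/7: [195/7, 108/7, 144/7]
L2 α=4/5: [251/35, 1256/35, 348/7]
L3 α=1/2: [3958/35, 2061/70, 482/7]
= [113, 29, 69]


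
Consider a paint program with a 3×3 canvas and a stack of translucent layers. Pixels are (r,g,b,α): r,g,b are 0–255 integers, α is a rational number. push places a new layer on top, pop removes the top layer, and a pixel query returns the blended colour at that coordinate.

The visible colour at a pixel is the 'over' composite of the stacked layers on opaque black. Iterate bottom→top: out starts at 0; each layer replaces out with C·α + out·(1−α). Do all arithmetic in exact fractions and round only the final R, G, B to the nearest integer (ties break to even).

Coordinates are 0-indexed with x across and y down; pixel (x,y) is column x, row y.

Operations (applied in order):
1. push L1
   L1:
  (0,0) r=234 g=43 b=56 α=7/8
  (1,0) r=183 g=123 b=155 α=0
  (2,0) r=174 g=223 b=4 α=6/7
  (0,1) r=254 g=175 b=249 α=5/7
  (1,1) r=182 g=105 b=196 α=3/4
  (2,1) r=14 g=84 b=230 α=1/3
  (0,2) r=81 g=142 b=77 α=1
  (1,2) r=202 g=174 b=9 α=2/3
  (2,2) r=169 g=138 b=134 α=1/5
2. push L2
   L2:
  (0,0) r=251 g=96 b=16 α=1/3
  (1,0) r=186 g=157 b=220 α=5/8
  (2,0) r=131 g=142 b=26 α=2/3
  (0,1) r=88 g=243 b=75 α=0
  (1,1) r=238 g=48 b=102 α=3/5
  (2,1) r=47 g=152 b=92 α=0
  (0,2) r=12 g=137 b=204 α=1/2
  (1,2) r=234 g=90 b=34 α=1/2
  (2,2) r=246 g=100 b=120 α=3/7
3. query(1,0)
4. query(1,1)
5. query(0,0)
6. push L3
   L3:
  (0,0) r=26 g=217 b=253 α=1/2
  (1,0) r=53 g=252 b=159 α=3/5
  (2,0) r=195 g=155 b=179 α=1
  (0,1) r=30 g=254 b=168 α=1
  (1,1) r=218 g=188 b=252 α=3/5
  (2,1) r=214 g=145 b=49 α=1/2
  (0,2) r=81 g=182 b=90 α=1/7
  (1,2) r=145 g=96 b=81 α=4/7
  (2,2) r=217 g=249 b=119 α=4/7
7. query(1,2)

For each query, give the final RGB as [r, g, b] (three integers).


at x=1,y=0 over L1,L2:
+L1 (α=0) → [0, 0, 0]
+L2 (α=5/8) → [465/4, 785/8, 275/2]
rounded: [116, 98, 138]

(1,1) stack=L1,L2; from [0,0,0]:
L1 α=3/4: [273/2, 315/4, 147]
L2 α=3/5: [987/5, 603/10, 120]
→ [197, 60, 120]

query (0,0) [L1,L2] — begin 0,0,0
L1 α=7/8: [819/4, 301/8, 49]
L2 α=1/3: [1321/6, 685/12, 38]
rounded: [220, 57, 38]

at x=1,y=2 over L1,L2,L3:
L1 α=2/3: [404/3, 116, 6]
L2 α=1/2: [553/3, 103, 20]
L3 α=4/7: [1133/7, 99, 384/7]
rounded: [162, 99, 55]


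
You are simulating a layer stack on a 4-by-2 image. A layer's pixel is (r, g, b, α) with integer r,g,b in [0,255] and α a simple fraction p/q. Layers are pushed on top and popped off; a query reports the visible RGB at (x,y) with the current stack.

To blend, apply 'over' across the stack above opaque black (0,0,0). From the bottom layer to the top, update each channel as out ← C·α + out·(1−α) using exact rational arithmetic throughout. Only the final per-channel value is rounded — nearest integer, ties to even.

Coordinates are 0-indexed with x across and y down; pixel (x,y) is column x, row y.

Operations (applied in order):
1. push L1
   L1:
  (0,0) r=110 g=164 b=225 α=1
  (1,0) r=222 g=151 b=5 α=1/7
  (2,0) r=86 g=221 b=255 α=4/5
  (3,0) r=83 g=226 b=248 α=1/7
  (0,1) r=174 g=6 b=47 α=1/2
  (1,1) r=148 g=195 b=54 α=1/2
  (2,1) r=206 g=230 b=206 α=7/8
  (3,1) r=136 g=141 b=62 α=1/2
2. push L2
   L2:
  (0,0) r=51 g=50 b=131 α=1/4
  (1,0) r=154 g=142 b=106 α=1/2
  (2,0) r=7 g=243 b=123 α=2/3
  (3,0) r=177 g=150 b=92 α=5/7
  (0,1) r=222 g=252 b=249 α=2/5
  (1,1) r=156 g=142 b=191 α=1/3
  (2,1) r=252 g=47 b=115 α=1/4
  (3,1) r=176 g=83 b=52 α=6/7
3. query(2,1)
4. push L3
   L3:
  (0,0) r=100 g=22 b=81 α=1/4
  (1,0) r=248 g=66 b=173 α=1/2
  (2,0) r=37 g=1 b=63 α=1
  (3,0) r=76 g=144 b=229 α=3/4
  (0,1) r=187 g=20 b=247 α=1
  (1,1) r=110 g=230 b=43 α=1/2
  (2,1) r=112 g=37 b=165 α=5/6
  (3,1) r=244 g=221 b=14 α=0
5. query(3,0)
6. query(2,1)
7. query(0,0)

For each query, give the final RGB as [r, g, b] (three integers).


(2,1) stack=L1,L2; from [0,0,0]:
L1 α=7/8: [721/4, 805/4, 721/4]
L2 α=1/4: [3171/16, 2603/16, 2623/16]
→ [198, 163, 164]

at x=3,y=0 over L1,L2,L3:
+L1 (α=1/7) → [83/7, 226/7, 248/7]
+L2 (α=5/7) → [6361/49, 5702/49, 3716/49]
+L3 (α=3/4) → [17533/196, 13435/98, 37379/196]
→ [89, 137, 191]

query (2,1) [L1,L2,L3] — begin 0,0,0
+L1 (α=7/8) → [721/4, 805/4, 721/4]
+L2 (α=1/4) → [3171/16, 2603/16, 2623/16]
+L3 (α=5/6) → [12131/96, 5563/96, 15823/96]
→ [126, 58, 165]

query (0,0) [L1,L2,L3] — begin 0,0,0
L1 α=1: [110, 164, 225]
L2 α=1/4: [381/4, 271/2, 403/2]
L3 α=1/4: [1543/16, 857/8, 1371/8]
rounded: [96, 107, 171]


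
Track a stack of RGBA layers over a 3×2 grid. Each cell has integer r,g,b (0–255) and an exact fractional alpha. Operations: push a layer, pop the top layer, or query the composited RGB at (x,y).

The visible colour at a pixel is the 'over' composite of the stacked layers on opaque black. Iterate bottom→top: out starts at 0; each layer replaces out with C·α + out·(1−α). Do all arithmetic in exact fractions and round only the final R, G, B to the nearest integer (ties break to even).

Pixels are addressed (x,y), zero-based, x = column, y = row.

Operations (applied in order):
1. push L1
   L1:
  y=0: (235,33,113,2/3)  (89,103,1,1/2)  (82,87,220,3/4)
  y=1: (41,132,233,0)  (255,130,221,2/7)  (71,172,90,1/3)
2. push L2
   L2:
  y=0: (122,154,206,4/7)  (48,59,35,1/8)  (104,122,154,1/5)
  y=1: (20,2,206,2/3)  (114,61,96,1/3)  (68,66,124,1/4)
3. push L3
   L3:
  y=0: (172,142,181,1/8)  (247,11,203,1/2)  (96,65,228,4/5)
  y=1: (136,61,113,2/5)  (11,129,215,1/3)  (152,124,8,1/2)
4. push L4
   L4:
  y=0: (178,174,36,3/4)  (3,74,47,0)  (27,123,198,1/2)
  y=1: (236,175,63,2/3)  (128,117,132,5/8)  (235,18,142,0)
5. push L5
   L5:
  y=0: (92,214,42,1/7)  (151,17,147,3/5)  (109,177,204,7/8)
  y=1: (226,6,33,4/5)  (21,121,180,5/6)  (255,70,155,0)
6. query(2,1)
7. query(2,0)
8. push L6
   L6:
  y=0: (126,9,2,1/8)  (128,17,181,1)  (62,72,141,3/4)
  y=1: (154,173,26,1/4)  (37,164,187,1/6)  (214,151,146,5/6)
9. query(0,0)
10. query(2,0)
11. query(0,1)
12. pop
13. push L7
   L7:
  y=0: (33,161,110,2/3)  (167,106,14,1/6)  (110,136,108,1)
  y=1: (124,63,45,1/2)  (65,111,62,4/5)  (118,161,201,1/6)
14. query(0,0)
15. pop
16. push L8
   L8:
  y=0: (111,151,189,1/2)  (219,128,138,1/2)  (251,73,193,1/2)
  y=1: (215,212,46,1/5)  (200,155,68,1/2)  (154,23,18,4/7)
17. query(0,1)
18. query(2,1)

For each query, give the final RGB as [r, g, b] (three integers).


at x=2,y=1 over L1,L2,L3,L4,L5:
L1 α=1/3: [71/3, 172/3, 30]
L2 α=1/4: [139/4, 119/2, 107/2]
L3 α=1/2: [747/8, 367/4, 123/4]
L4 α=0: [747/8, 367/4, 123/4]
L5 α=0: [747/8, 367/4, 123/4]
= [93, 92, 31]

query (2,0) [L1,L2,L3,L4,L5] — begin 0,0,0
+L1 (α=3/4) → [123/2, 261/4, 165]
+L2 (α=1/5) → [70, 383/5, 814/5]
+L3 (α=4/5) → [454/5, 1683/25, 5374/25]
+L4 (α=1/2) → [589/10, 2379/25, 5162/25]
+L5 (α=7/8) → [8219/80, 16677/100, 20431/100]
rounded: [103, 167, 204]

at x=0,y=0 over L1,L2,L3,L4,L5,L6:
L1 α=2/3: [470/3, 22, 226/3]
L2 α=4/7: [958/7, 682/7, 150]
L3 α=1/8: [565/4, 103, 1231/8]
L4 α=3/4: [2701/16, 625/4, 2095/32]
L5 α=1/7: [8839/56, 329/2, 6957/112]
L6 α=1/8: [9847/64, 2321/16, 6989/128]
rounded: [154, 145, 55]

query (2,0) [L1,L2,L3,L4,L5,L6] — begin 0,0,0
+L1 (α=3/4) → [123/2, 261/4, 165]
+L2 (α=1/5) → [70, 383/5, 814/5]
+L3 (α=4/5) → [454/5, 1683/25, 5374/25]
+L4 (α=1/2) → [589/10, 2379/25, 5162/25]
+L5 (α=7/8) → [8219/80, 16677/100, 20431/100]
+L6 (α=3/4) → [23099/320, 38277/400, 62731/400]
rounded: [72, 96, 157]

(0,1) stack=L1,L2,L3,L4,L5,L6; from [0,0,0]:
L1 α=0: [0, 0, 0]
L2 α=2/3: [40/3, 4/3, 412/3]
L3 α=2/5: [312/5, 126/5, 638/5]
L4 α=2/3: [2672/15, 1876/15, 1268/15]
L5 α=4/5: [16232/75, 2236/75, 3248/75]
L6 α=1/4: [10041/50, 6561/100, 1949/50]
= [201, 66, 39]

at x=0,y=0 over L1,L2,L3,L4,L5,L7:
+L1 (α=2/3) → [470/3, 22, 226/3]
+L2 (α=4/7) → [958/7, 682/7, 150]
+L3 (α=1/8) → [565/4, 103, 1231/8]
+L4 (α=3/4) → [2701/16, 625/4, 2095/32]
+L5 (α=1/7) → [8839/56, 329/2, 6957/112]
+L7 (α=2/3) → [12535/168, 973/6, 31597/336]
= [75, 162, 94]

query (0,1) [L1,L2,L3,L4,L5,L8] — begin 0,0,0
+L1 (α=0) → [0, 0, 0]
+L2 (α=2/3) → [40/3, 4/3, 412/3]
+L3 (α=2/5) → [312/5, 126/5, 638/5]
+L4 (α=2/3) → [2672/15, 1876/15, 1268/15]
+L5 (α=4/5) → [16232/75, 2236/75, 3248/75]
+L8 (α=1/5) → [81053/375, 24844/375, 16442/375]
= [216, 66, 44]

query (2,1) [L1,L2,L3,L4,L5,L8] — begin 0,0,0
L1 α=1/3: [71/3, 172/3, 30]
L2 α=1/4: [139/4, 119/2, 107/2]
L3 α=1/2: [747/8, 367/4, 123/4]
L4 α=0: [747/8, 367/4, 123/4]
L5 α=0: [747/8, 367/4, 123/4]
L8 α=4/7: [7169/56, 1469/28, 657/28]
= [128, 52, 23]


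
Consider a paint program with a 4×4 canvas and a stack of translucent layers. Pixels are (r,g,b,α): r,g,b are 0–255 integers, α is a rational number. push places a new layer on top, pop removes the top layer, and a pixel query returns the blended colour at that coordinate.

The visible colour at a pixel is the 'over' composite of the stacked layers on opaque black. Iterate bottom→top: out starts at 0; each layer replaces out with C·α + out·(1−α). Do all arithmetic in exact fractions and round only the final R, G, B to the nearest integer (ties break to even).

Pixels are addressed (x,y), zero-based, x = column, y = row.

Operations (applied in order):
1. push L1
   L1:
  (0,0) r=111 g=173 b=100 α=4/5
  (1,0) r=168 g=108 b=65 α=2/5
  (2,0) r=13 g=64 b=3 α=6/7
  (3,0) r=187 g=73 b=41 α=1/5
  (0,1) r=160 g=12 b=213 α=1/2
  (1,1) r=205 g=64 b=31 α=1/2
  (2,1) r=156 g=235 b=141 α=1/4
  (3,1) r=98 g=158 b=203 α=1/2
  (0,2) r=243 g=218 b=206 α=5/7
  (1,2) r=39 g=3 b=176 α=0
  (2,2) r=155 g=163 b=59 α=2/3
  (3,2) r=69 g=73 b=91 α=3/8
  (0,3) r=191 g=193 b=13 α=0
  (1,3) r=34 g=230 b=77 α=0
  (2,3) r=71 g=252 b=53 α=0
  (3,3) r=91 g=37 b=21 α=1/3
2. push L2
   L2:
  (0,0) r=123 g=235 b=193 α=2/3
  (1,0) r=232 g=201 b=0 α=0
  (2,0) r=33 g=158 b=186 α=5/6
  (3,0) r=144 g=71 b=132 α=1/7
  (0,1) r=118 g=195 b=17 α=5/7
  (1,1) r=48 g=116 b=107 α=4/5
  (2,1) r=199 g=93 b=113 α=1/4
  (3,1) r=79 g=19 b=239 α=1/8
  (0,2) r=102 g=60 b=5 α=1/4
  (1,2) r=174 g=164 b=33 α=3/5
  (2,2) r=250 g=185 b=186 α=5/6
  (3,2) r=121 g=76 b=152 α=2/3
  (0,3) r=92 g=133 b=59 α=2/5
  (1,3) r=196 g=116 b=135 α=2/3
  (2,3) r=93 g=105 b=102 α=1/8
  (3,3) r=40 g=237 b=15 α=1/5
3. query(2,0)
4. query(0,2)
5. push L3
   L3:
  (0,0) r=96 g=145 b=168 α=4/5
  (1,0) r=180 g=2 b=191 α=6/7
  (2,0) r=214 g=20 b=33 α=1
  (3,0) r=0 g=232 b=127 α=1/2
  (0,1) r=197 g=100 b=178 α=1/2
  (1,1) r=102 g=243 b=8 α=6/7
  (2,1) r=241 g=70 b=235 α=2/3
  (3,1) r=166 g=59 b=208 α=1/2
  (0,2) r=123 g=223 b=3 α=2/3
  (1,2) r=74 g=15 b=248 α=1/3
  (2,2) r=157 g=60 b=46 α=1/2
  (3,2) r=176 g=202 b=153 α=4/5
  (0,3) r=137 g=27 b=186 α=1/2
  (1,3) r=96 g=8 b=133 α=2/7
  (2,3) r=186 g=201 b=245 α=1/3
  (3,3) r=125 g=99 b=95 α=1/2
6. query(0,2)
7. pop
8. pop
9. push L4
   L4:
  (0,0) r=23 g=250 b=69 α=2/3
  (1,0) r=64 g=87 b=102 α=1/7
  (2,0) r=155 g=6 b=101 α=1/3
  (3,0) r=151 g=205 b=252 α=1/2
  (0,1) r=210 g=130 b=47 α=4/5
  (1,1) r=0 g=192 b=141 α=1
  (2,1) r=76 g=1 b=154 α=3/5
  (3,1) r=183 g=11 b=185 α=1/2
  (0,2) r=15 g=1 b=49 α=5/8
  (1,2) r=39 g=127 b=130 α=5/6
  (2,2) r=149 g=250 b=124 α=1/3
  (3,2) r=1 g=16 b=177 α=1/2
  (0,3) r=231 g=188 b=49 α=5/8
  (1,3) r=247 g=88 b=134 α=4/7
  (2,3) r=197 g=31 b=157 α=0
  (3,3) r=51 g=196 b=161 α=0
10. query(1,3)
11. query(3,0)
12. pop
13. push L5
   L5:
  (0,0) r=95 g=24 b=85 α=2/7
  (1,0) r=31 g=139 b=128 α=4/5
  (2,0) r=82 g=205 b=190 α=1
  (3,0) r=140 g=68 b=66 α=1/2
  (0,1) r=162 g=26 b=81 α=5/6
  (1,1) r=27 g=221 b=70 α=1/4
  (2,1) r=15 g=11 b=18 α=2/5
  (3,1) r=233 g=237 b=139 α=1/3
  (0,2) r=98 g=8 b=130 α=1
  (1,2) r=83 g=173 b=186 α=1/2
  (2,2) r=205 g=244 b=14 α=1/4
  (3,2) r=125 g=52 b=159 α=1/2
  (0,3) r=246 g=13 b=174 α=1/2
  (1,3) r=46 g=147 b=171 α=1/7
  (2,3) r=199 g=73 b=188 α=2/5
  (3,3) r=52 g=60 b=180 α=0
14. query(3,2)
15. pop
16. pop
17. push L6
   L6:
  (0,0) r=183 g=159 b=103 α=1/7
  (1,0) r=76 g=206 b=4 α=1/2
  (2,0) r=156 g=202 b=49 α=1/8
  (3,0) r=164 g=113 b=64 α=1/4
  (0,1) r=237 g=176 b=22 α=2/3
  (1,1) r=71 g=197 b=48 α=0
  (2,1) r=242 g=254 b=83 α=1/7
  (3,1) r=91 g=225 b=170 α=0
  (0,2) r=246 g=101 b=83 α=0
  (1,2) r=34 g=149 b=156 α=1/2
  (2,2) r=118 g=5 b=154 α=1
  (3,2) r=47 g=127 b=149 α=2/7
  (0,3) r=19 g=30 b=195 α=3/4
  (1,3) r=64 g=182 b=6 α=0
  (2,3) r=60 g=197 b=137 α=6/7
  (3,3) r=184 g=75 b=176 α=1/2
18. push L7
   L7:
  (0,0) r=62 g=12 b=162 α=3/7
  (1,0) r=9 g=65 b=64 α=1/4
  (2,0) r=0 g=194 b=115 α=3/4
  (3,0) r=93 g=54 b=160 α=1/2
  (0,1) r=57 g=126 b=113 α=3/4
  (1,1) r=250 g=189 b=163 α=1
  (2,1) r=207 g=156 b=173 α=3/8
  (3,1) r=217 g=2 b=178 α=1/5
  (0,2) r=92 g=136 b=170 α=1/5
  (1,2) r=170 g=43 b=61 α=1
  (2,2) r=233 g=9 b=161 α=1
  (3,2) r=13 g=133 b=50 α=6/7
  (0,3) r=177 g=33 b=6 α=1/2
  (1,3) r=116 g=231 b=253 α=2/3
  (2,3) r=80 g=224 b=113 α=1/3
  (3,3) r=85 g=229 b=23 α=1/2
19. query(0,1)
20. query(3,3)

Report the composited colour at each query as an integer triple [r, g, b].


at x=2,y=0 over L1,L2:
after L1 α=6/7: [78/7, 384/7, 18/7]
after L2 α=5/6: [411/14, 2957/21, 1088/7]
rounded: [29, 141, 155]

query (0,2) [L1,L2] — begin 0,0,0
after L1 α=5/7: [1215/7, 1090/7, 1030/7]
after L2 α=1/4: [4359/28, 1845/14, 3125/28]
rounded: [156, 132, 112]

at x=0,y=2 over L1,L2,L3:
after L1 α=5/7: [1215/7, 1090/7, 1030/7]
after L2 α=1/4: [4359/28, 1845/14, 3125/28]
after L3 α=2/3: [3749/28, 8089/42, 3293/84]
= [134, 193, 39]

query (1,3) [L1,L4] — begin 0,0,0
after L1 α=0: [0, 0, 0]
after L4 α=4/7: [988/7, 352/7, 536/7]
= [141, 50, 77]

(3,0) stack=L1,L4; from [0,0,0]:
+L1 (α=1/5) → [187/5, 73/5, 41/5]
+L4 (α=1/2) → [471/5, 549/5, 1301/10]
rounded: [94, 110, 130]

at x=3,y=2 over L1,L5:
L1 α=3/8: [207/8, 219/8, 273/8]
L5 α=1/2: [1207/16, 635/16, 1545/16]
→ [75, 40, 97]

query (0,1) [L6,L7] — begin 0,0,0
after L6 α=2/3: [158, 352/3, 44/3]
after L7 α=3/4: [329/4, 743/6, 1061/12]
→ [82, 124, 88]

at x=3,y=3 over L6,L7:
+L6 (α=1/2) → [92, 75/2, 88]
+L7 (α=1/2) → [177/2, 533/4, 111/2]
→ [88, 133, 56]
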